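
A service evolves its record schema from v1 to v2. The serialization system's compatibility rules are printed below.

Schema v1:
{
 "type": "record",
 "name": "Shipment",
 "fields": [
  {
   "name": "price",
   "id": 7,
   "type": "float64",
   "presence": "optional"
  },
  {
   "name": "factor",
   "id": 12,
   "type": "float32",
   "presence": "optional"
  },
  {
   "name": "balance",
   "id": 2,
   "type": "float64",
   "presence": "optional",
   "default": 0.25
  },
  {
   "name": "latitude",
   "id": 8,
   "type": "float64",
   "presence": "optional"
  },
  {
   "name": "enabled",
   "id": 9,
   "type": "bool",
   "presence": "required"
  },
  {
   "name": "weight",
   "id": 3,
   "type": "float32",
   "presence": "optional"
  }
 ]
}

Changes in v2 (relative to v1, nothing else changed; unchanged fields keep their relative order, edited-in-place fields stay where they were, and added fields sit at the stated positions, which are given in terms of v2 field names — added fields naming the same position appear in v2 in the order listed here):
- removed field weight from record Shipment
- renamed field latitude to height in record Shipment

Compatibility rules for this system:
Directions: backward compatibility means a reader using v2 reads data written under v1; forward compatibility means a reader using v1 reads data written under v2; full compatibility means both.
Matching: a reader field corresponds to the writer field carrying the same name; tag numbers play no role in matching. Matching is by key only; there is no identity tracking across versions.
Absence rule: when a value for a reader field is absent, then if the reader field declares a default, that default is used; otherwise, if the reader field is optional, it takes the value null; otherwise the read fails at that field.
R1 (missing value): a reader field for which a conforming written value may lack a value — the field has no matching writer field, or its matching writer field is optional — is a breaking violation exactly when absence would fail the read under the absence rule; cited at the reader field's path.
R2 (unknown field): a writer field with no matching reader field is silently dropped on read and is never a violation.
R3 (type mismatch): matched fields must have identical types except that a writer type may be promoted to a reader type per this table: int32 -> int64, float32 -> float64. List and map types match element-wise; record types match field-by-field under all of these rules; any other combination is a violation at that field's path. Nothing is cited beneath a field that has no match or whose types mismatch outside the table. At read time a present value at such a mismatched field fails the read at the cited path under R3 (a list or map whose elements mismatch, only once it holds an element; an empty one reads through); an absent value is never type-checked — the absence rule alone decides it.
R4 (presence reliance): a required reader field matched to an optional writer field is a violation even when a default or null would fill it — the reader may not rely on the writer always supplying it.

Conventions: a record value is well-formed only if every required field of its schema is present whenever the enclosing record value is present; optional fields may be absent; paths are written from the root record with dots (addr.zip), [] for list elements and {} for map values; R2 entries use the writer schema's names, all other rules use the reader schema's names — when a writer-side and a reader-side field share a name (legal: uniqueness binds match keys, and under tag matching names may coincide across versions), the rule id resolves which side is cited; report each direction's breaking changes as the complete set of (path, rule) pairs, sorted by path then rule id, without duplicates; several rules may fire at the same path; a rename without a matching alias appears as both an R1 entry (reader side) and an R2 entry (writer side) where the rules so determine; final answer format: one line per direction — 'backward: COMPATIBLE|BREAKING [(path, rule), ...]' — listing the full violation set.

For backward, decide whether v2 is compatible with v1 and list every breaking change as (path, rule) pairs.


backward: COMPATIBLE []

arrows below run writer -> reader for Shipment
backward pass over Shipment, reader schema v2, writer schema v1:
  price: float64 -> float64, writer optional; from price
  factor: float32 -> float32, writer optional; from factor
  balance: float64 -> float64, writer optional; from balance
  no writer field matches reader height
  enabled: bool -> bool, writer required; from enabled
  latitude (writer side), unknown to reader
  weight (writer side), unknown to reader
  => backward verdict for Shipment: COMPATIBLE, no violations
the rest of the Shipment diff is inert for this question:
  removed field weight from record Shipment -> no rule fires on it in Shipment's dialect; the asked verdict holds
  renamed field latitude to height in record Shipment -> no rule fires on it in Shipment's dialect; the asked verdict holds


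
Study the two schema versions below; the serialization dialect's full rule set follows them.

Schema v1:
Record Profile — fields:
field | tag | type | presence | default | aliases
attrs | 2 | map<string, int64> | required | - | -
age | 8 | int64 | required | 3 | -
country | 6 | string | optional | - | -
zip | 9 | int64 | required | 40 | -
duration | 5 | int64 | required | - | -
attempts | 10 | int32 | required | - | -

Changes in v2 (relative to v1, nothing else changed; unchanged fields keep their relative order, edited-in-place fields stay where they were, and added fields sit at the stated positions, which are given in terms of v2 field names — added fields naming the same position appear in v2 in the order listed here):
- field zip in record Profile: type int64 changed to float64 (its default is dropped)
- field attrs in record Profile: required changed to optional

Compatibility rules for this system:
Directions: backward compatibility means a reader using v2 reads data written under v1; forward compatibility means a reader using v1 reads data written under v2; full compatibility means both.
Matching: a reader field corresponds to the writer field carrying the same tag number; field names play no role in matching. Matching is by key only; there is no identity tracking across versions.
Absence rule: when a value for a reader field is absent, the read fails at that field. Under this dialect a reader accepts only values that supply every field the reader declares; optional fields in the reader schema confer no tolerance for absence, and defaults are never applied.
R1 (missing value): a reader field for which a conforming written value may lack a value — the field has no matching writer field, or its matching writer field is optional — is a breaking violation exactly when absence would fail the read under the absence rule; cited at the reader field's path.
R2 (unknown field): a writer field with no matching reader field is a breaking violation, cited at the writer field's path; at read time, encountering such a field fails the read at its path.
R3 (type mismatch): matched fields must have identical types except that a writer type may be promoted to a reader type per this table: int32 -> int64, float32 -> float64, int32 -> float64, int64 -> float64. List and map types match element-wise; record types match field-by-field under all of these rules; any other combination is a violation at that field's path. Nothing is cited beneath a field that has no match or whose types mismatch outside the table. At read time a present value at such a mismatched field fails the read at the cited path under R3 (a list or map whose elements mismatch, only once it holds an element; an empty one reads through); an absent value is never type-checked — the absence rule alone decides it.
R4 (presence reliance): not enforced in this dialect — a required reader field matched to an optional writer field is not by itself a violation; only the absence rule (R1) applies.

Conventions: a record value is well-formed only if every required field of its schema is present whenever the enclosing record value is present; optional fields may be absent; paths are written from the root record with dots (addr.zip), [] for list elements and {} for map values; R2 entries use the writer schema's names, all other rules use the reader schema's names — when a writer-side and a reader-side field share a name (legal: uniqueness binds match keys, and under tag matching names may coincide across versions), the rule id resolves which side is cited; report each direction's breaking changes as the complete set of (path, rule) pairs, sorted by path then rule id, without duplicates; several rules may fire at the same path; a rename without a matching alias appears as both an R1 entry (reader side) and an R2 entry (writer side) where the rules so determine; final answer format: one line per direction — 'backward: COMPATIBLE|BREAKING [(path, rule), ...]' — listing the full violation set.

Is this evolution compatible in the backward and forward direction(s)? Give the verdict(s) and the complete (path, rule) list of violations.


in Profile below, arrows point writer -> reader
backward analysis of Profile with v2 as reader and v1 as writer:
  map<string, int64> -> map<string, int64>, writer required: attrs aligns to attrs
  int64 -> int64, writer required: age aligns to age
  string -> string, writer optional: country aligns to country
  int64 -> float64, writer required: zip aligns to zip
  int64 -> int64, writer required: duration aligns to duration
  int32 -> int32, writer required: attempts aligns to attempts
  violation R1 at country
  => backward: BREAKING (1)
forward analysis of Profile with v1 as reader and v2 as writer:
  map<string, int64> -> map<string, int64>, writer optional: attrs aligns to attrs
  int64 -> int64, writer required: age aligns to age
  string -> string, writer optional: country aligns to country
  float64 -> int64, writer required: zip aligns to zip
  int64 -> int64, writer required: duration aligns to duration
  int32 -> int32, writer required: attempts aligns to attempts
  violation R1 at attrs
  violation R1 at country
  violation R3 at zip
  => forward: BREAKING (3)

backward: BREAKING [(country, R1)]; forward: BREAKING [(attrs, R1), (country, R1), (zip, R3)]


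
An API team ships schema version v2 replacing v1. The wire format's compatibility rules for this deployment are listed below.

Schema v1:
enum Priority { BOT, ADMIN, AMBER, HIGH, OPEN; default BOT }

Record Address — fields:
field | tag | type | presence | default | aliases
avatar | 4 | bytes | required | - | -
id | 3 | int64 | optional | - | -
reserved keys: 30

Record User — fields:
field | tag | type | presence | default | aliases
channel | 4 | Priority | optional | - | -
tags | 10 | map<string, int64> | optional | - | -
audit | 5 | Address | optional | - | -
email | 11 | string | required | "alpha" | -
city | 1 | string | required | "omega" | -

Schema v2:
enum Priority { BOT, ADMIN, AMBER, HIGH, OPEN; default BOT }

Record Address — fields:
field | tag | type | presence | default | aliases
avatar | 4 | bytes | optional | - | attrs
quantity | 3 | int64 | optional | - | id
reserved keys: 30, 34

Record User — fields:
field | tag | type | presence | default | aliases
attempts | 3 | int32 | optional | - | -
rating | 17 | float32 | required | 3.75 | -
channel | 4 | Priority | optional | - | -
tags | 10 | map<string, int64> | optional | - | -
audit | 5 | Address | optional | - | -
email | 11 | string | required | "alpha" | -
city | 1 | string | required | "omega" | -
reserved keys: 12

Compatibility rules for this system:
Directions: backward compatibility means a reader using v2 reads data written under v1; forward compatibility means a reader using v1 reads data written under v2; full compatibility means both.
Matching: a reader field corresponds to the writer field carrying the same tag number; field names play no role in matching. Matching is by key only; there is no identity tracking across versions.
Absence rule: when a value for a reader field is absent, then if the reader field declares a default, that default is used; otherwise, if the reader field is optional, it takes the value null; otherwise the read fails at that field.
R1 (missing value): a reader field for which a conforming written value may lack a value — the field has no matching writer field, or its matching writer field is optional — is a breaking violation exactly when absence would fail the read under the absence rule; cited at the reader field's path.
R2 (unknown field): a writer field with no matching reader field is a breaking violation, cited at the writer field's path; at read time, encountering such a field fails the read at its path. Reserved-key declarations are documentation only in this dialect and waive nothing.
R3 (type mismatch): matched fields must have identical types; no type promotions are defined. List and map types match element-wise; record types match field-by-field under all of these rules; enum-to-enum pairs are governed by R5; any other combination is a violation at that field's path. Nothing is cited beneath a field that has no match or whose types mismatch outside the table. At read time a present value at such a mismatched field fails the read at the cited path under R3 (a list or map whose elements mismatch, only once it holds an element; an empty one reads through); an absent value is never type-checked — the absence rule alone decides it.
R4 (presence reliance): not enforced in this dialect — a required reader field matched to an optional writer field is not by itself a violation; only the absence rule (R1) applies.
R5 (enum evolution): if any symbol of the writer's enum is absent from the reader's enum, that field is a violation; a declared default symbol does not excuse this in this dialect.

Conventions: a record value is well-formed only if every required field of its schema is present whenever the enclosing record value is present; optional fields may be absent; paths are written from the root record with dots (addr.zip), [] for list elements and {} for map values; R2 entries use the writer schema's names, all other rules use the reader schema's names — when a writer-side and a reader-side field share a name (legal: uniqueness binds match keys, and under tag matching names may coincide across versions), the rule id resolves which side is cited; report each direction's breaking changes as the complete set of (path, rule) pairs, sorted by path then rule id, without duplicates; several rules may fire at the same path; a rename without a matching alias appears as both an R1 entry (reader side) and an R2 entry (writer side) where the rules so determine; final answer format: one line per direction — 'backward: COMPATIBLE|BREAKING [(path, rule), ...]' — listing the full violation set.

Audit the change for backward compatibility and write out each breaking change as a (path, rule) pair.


in User below, arrows point writer -> reader
backward for User (reader v2, writer v1):
  no writer field matches reader attempts
  no writer field matches reader rating
  channel: paired with writer channel (Priority -> Priority; writer optional)
  tags: paired with writer tags (map<string, int64> -> map<string, int64>; writer optional)
  audit: paired with writer audit (Address -> Address; writer optional)
  email: paired with writer email (string -> string; writer required)
  city: paired with writer city (string -> string; writer required)
  audit.avatar: paired with writer audit.avatar (bytes -> bytes; writer required)
  audit.quantity: paired with writer audit.id (int64 -> int64; writer optional)
  nothing fires on User: backward is COMPATIBLE
diffs on User not affecting the asked answer:
  field avatar in record Address: required changed to optional -> fires only in the forward direction of User, which is not asked here
  added field attempts to record User: optional int32, tag 3 (in v2 it sits immediately before channel) -> fires only in the forward direction of User, which is not asked here
  added field rating to record User: required float32, tag 17, default 3.75 (in v2 it sits immediately before channel) -> fires only in the forward direction of User, which is not asked here
  renamed field id to quantity in record Address (alias id declared on the renamed field) -> triggers nothing under User's printed rules — same verdict

backward: COMPATIBLE []


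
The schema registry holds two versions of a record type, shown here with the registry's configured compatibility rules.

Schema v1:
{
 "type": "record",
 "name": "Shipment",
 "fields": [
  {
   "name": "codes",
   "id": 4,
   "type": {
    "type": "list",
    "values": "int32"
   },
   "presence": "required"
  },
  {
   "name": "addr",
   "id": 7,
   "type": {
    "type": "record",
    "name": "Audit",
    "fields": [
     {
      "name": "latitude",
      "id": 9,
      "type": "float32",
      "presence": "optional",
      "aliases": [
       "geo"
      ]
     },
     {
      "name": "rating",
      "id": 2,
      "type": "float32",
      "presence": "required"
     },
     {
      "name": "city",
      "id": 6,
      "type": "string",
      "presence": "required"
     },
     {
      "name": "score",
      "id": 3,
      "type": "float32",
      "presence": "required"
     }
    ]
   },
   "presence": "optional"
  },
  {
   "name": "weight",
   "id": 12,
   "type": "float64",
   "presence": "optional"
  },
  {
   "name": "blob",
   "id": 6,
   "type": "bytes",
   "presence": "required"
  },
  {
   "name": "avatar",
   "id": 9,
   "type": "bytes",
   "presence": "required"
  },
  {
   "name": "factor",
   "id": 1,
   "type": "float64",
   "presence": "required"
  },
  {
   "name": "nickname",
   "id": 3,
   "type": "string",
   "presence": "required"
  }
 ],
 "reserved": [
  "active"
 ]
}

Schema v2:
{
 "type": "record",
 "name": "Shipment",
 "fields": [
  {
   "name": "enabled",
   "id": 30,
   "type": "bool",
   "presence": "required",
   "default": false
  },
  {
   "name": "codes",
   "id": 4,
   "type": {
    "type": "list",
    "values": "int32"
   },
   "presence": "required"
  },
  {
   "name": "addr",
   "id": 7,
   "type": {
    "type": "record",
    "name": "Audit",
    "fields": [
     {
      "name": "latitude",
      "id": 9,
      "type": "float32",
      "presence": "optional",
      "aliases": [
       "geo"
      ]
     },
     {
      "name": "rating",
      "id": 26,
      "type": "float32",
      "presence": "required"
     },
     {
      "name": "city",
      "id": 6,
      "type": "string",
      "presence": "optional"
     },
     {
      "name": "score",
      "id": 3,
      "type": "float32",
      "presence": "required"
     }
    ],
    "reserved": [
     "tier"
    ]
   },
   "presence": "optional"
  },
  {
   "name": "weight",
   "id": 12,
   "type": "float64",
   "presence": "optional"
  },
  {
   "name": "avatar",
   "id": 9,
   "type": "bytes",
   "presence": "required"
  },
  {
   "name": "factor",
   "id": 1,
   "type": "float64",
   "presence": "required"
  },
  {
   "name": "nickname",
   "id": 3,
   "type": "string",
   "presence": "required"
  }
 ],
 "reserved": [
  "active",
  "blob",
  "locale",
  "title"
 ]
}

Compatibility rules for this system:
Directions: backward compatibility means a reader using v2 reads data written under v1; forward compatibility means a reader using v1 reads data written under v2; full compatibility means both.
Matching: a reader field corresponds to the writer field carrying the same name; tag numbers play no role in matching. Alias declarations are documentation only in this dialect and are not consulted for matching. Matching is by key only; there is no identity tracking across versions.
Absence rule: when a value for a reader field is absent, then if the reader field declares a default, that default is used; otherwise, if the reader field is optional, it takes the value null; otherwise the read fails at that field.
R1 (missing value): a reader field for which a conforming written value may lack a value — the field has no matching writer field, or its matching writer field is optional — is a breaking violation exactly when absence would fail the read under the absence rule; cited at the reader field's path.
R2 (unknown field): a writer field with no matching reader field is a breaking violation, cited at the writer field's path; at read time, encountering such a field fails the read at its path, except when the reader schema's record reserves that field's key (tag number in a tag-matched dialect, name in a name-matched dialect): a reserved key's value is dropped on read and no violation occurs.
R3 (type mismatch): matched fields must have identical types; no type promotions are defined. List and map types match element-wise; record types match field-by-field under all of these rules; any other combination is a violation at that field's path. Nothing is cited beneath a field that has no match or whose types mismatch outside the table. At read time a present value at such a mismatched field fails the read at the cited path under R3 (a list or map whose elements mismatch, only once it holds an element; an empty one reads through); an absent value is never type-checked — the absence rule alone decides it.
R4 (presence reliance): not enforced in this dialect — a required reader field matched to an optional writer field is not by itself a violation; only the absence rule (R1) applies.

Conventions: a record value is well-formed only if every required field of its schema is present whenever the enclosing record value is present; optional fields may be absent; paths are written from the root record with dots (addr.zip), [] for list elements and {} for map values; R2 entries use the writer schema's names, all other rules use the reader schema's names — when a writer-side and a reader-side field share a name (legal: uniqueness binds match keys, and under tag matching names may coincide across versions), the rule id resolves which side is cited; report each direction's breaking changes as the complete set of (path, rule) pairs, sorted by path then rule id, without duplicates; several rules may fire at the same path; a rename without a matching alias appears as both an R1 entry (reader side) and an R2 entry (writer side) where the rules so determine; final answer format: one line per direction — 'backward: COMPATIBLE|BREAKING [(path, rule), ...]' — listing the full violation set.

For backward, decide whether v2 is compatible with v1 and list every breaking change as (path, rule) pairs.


backward: COMPATIBLE []

in Shipment below, arrows point writer -> reader
backward for Shipment (reader v2, writer v1):
  enabled: no writer-side match
  list<int32> -> list<int32>, writer required: codes aligns to codes
  Audit -> Audit, writer optional: addr aligns to addr
  float64 -> float64, writer optional: weight aligns to weight
  bytes -> bytes, writer required: avatar aligns to avatar
  float64 -> float64, writer required: factor aligns to factor
  string -> string, writer required: nickname aligns to nickname
  leftover writer field: blob
  float32 -> float32, writer optional: addr.latitude aligns to addr.latitude
  float32 -> float32, writer required: addr.rating aligns to addr.rating
  string -> string, writer required: addr.city aligns to addr.city
  float32 -> float32, writer required: addr.score aligns to addr.score
  nothing fires on Shipment: backward is COMPATIBLE
checking off the Shipment differences that do not matter here:
  field city in record Audit: required changed to optional -> matters only for Shipment's forward compatibility — outside the asked direction
  removed field blob from record Shipment (its key "blob" joins the reserved list) -> matters only for Shipment's forward compatibility — outside the asked direction
  field rating in record Audit: tag 2 changed to 26 -> inert for the asked Shipment verdict: nothing fires
  added field enabled to record Shipment: required bool, tag 30, default false (in v2 it sits immediately before codes) -> matters only for Shipment's forward compatibility — outside the asked direction


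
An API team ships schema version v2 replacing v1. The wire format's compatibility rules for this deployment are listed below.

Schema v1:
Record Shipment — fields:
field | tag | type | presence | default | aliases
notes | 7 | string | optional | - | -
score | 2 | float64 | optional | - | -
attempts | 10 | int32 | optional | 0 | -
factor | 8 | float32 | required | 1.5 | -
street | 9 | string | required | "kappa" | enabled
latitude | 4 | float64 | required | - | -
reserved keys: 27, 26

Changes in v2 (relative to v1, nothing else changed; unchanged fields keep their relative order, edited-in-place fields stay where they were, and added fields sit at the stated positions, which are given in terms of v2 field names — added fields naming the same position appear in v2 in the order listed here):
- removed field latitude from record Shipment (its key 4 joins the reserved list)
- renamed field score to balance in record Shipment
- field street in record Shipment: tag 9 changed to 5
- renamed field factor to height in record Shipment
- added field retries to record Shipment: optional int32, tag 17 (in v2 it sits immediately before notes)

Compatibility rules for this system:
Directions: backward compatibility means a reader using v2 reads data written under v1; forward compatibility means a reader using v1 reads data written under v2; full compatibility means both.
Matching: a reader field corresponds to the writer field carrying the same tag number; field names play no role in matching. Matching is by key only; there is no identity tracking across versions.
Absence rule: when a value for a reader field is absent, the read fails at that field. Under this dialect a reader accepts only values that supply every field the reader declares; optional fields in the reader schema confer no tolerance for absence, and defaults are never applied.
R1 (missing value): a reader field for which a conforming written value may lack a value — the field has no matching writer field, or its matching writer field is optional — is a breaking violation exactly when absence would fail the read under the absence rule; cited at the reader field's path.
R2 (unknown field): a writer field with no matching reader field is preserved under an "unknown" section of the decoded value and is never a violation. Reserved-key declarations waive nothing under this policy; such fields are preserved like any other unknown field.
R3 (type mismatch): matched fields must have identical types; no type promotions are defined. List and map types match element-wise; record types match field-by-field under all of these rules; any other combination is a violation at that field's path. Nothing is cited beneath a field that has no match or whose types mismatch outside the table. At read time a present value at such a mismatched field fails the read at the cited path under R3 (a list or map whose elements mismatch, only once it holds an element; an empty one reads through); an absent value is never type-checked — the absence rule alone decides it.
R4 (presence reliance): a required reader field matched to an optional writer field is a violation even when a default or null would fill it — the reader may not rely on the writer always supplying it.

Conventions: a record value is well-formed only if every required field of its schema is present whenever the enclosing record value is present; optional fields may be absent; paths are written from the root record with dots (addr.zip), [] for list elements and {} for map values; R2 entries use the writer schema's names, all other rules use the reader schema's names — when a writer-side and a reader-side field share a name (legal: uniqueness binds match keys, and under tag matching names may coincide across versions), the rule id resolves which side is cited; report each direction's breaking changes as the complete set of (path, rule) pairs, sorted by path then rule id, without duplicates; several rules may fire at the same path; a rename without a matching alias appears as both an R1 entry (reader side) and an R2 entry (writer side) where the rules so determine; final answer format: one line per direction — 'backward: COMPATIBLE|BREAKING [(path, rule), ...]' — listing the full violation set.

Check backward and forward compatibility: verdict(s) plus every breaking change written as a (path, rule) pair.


the writer's type comes first in each Shipment pair
checking backward for Shipment: reader v2 against writer v1:
  retries has no writer counterpart
  writer optional, string -> string: reader notes maps from writer notes
  writer optional, float64 -> float64: reader balance maps from writer score
  writer optional, int32 -> int32: reader attempts maps from writer attempts
  writer required, float32 -> float32: reader height maps from writer factor
  street has no writer counterpart
  leftover writer field: street
  leftover writer field: latitude
  rule R1 violated at attempts
  rule R1 violated at balance
  rule R1 violated at notes
  rule R1 violated at retries
  rule R1 violated at street
  backward on Shipment therefore BREAKING (5)
checking forward for Shipment: reader v1 against writer v2:
  writer optional, string -> string: reader notes maps from writer notes
  writer optional, float64 -> float64: reader score maps from writer balance
  writer optional, int32 -> int32: reader attempts maps from writer attempts
  writer required, float32 -> float32: reader factor maps from writer height
  street has no writer counterpart
  latitude has no writer counterpart
  leftover writer field: retries
  leftover writer field: street
  rule R1 violated at attempts
  rule R1 violated at latitude
  rule R1 violated at notes
  rule R1 violated at score
  rule R1 violated at street
  forward on Shipment therefore BREAKING (5)

backward: BREAKING [(attempts, R1), (balance, R1), (notes, R1), (retries, R1), (street, R1)]; forward: BREAKING [(attempts, R1), (latitude, R1), (notes, R1), (score, R1), (street, R1)]


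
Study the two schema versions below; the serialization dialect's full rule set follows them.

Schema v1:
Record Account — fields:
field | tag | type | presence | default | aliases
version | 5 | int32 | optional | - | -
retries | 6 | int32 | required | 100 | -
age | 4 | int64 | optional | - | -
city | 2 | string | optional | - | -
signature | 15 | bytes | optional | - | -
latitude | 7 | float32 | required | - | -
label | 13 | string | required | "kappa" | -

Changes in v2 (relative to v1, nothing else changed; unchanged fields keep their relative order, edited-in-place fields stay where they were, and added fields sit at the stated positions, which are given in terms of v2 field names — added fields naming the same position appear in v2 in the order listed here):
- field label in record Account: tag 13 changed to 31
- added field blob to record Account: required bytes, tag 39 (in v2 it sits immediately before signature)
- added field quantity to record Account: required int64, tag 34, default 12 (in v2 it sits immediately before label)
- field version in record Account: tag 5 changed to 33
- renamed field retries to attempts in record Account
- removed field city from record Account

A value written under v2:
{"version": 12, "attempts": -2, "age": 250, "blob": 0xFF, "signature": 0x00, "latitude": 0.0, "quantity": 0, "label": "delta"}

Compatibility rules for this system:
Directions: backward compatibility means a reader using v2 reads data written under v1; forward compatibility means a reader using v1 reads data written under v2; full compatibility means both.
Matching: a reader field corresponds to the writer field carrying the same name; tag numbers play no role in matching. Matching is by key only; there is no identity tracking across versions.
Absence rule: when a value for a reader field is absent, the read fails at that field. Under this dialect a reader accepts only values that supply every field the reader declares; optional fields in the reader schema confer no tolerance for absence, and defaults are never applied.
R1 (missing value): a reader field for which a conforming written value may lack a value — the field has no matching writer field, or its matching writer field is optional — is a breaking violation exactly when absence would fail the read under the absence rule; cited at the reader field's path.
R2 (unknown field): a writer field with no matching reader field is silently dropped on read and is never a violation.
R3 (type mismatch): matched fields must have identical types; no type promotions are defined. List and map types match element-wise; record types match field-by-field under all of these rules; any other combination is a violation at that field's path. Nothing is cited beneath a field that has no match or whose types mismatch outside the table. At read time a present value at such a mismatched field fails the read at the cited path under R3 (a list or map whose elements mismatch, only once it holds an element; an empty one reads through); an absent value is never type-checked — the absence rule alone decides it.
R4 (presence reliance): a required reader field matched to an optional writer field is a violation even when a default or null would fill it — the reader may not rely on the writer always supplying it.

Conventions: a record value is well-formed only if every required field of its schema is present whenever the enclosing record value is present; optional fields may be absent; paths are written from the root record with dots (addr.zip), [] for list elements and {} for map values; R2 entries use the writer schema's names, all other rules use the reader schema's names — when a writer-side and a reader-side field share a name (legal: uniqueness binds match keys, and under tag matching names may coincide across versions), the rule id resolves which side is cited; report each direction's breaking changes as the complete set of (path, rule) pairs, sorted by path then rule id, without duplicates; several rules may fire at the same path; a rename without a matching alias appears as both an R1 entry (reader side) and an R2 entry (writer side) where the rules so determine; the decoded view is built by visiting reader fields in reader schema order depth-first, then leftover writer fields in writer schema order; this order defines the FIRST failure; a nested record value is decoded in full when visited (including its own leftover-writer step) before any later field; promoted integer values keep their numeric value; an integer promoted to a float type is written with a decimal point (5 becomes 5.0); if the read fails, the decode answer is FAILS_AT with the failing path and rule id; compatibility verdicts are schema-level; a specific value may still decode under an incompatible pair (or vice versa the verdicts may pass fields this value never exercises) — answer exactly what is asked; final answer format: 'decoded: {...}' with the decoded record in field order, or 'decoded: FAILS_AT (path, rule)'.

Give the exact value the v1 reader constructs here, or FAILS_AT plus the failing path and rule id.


arrows below run writer -> reader for Account
decode walk for Account under reader schema v1:
  version := 12
  read fails at retries under R1 (no fill)
  => FAILS_AT (retries, R1)
remaining Account differences; none change what is asked:
  field label in record Account: tag 13 changed to 31 -> fires no rule on Account under this dialect and leaves the result unchanged
  added field blob to record Account: required bytes, tag 39 (in v2 it sits immediately before signature) -> matters for Account compatibility verdicts, not for this value's decode
  added field quantity to record Account: required int64, tag 34, default 12 (in v2 it sits immediately before label) -> matters for Account compatibility verdicts, not for this value's decode
  field version in record Account: tag 5 changed to 33 -> fires no rule on Account under this dialect and leaves the result unchanged
  removed field city from record Account -> matters for Account compatibility verdicts, not for this value's decode

decoded: FAILS_AT (retries, R1)


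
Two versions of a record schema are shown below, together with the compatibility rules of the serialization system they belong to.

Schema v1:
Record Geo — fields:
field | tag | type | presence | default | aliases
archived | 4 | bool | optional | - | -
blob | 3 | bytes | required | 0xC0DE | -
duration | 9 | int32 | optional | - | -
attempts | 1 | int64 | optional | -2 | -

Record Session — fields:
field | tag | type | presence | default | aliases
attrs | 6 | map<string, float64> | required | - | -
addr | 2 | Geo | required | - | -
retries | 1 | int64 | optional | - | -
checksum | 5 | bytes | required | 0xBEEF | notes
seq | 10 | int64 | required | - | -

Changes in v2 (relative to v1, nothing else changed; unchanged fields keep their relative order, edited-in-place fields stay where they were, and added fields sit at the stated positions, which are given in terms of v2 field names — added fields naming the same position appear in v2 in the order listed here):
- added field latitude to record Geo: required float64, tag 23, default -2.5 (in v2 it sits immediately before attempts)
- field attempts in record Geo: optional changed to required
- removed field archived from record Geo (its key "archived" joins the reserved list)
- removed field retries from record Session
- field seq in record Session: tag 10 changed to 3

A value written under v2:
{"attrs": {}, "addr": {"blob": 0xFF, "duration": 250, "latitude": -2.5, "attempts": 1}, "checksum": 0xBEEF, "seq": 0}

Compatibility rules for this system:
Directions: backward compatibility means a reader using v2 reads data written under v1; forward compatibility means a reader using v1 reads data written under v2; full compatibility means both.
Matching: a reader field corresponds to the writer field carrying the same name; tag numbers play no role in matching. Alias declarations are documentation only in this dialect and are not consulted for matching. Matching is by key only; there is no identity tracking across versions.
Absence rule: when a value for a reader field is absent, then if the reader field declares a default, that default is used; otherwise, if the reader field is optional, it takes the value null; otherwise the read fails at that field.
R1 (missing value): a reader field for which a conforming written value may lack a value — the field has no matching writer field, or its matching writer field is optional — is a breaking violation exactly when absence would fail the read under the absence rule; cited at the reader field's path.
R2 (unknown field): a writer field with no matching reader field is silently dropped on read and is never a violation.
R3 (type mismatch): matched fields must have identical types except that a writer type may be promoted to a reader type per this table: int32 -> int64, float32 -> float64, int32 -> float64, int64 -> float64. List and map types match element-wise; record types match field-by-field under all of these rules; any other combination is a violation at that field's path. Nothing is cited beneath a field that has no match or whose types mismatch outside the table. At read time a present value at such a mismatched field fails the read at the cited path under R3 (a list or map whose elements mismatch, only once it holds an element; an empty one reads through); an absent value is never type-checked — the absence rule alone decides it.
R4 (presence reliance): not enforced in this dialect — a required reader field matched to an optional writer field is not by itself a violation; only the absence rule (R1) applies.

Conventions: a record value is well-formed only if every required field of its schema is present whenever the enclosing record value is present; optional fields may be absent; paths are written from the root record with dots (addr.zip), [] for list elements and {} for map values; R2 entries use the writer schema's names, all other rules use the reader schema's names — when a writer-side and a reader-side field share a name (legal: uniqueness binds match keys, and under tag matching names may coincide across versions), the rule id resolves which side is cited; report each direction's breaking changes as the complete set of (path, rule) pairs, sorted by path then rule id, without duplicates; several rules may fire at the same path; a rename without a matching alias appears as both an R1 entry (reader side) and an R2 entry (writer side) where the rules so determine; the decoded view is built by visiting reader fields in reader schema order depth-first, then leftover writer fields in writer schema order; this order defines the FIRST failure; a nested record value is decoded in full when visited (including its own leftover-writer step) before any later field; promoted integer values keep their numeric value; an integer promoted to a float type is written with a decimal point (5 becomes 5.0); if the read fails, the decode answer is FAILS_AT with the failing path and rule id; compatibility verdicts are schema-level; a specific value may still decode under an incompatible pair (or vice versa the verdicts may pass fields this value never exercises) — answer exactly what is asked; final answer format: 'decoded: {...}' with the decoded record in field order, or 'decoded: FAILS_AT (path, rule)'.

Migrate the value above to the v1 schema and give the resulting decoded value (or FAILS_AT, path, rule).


in Session below, arrows point writer -> reader
decoding the Session value with the v1 reader:
  attrs := {}
  addr.archived := null (missing; optional => null)
  addr.blob := 0xFF
  addr.duration := 250
  addr.attempts := 1
  writer addr.latitude: no reader field; dropped
  retries := null (missing; optional => null)
  checksum := 0xBEEF
  seq := 0
  => decoded: {"attrs": {}, "addr": {"archived": null, "blob": 0xFF, "duration": 250, "attempts": 1}, "retries": null, "checksum": 0xBEEF, "seq": 0}
the rest of the Session diff is inert for this question:
  added field latitude to record Geo: required float64, tag 23, default -2.5 (in v2 it sits immediately before attempts) -> inert under this dialect — no rule fires on Session and the result does not move
  field attempts in record Geo: optional changed to required -> inert under this dialect — no rule fires on Session and the result does not move
  removed field archived from record Geo (its key "archived" joins the reserved list) -> inert under this dialect — no rule fires on Session and the result does not move
  removed field retries from record Session -> inert under this dialect — no rule fires on Session and the result does not move
  field seq in record Session: tag 10 changed to 3 -> inert under this dialect — no rule fires on Session and the result does not move

decoded: {"attrs": {}, "addr": {"archived": null, "blob": 0xFF, "duration": 250, "attempts": 1}, "retries": null, "checksum": 0xBEEF, "seq": 0}
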